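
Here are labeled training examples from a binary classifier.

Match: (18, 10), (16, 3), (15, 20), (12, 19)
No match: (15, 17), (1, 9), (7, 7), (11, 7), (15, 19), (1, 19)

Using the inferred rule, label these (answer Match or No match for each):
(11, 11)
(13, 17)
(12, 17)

No match, No match, Match

The rule appears to be: product is even.
(11, 11): No match (11·11 = 121).
(13, 17): No match (13·17 = 221).
(12, 17): Match (12·17 = 204).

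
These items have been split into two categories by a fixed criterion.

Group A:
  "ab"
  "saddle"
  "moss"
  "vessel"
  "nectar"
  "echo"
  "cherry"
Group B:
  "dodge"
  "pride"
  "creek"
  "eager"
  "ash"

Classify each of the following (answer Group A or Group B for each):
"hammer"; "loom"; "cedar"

A rule that fits every label: even length — true of each 'Group A' example, false of each 'Group B' one.
"hammer" → length 6 → Group A.
"loom" → length 4 → Group A.
"cedar" → length 5 → Group B.

Group A, Group A, Group B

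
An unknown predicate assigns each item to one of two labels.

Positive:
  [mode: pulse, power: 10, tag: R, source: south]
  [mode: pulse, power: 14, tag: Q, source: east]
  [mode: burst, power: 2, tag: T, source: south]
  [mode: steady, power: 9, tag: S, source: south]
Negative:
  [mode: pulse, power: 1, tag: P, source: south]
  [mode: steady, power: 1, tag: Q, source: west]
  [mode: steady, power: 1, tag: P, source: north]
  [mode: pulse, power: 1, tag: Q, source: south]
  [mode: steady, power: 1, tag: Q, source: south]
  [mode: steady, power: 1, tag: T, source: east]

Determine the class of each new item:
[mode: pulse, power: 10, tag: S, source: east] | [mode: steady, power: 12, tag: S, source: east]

Positive, Positive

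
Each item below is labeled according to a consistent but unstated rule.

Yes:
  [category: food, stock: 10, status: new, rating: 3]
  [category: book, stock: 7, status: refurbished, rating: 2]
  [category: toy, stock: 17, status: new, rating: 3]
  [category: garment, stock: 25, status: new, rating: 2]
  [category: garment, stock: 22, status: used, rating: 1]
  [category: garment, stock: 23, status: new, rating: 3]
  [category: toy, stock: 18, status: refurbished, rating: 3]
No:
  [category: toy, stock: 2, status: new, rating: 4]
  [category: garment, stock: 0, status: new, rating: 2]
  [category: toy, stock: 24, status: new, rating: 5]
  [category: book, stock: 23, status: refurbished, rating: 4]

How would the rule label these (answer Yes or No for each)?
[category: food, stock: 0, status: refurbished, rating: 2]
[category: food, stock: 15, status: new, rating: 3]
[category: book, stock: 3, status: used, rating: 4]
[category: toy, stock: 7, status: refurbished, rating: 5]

No, Yes, No, No

All 'Yes' examples share one property — stock ≥ 2 AND rating ≤ 3 — and every 'No' example lacks it.
[category: food, stock: 0, status: refurbished, rating: 2]: stock = 0, rating = 2, does not fit → No.
[category: food, stock: 15, status: new, rating: 3]: stock = 15, rating = 3, meets the rule → Yes.
[category: book, stock: 3, status: used, rating: 4]: stock = 3, rating = 4, does not fit → No.
[category: toy, stock: 7, status: refurbished, rating: 5]: stock = 7, rating = 5, does not fit → No.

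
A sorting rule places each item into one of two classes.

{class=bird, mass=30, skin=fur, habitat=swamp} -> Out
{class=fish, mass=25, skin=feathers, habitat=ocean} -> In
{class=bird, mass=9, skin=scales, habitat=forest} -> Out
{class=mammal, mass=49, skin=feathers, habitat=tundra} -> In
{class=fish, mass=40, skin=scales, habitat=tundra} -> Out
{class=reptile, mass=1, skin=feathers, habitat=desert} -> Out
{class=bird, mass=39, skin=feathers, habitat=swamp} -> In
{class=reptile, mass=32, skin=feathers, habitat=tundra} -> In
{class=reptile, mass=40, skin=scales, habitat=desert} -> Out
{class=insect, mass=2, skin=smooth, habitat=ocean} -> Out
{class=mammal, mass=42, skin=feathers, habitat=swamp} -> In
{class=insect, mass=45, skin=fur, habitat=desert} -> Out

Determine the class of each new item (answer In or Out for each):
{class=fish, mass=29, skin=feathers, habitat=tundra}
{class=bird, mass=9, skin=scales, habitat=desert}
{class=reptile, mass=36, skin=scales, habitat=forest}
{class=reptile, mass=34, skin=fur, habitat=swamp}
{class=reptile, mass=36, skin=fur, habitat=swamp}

In, Out, Out, Out, Out

The distinguishing property — skin is feathers AND mass ≥ 2 — holds for all the 'In' cases and none of the 'Out' cases.
{class=fish, mass=29, skin=feathers, habitat=tundra} — skin is feathers, mass = 29, hence In. {class=bird, mass=9, skin=scales, habitat=desert} — skin is scales, mass = 9, hence Out. {class=reptile, mass=36, skin=scales, habitat=forest} — skin is scales, mass = 36, hence Out. {class=reptile, mass=34, skin=fur, habitat=swamp} — skin is fur, mass = 34, hence Out. {class=reptile, mass=36, skin=fur, habitat=swamp} — skin is fur, mass = 36, hence Out.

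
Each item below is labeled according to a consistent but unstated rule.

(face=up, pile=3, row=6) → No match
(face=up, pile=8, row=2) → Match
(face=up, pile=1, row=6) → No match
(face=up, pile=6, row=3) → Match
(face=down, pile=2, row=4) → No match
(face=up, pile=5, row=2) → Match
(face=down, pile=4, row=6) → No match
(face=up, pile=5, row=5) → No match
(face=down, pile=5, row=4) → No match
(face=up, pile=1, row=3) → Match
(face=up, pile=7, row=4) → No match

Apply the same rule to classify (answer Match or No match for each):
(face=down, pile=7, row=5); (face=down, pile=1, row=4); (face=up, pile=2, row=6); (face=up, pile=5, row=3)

The classifier is using: row ≤ 3.

No match, No match, No match, Match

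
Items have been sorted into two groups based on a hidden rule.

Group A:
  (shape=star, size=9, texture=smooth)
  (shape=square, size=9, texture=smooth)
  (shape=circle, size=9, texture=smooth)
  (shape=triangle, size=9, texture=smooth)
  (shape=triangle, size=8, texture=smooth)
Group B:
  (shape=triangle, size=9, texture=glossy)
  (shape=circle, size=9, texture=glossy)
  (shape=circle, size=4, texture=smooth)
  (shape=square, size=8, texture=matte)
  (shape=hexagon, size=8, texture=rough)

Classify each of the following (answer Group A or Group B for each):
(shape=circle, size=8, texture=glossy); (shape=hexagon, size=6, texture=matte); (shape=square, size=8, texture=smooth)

All 'Group A' examples share one property — texture is smooth AND size ≥ 8 — and every 'Group B' example lacks it.
Group B: (shape=circle, size=8, texture=glossy), since texture is glossy, size = 8.
Group B: (shape=hexagon, size=6, texture=matte), since texture is matte, size = 6.
Group A: (shape=square, size=8, texture=smooth), since texture is smooth, size = 8.

Group B, Group B, Group A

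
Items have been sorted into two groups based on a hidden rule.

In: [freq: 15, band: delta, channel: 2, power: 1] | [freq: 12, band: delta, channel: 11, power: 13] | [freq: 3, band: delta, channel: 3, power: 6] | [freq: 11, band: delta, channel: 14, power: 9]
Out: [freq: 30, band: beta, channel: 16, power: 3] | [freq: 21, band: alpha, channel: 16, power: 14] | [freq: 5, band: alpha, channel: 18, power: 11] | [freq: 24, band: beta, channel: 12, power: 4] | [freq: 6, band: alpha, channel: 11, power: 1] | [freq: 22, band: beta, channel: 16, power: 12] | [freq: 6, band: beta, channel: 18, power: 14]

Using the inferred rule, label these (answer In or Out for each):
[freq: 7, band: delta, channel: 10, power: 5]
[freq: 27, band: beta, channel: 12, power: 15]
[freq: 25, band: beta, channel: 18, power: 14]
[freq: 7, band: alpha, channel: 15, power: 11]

The classifier is using: band is delta.
[freq: 7, band: delta, channel: 10, power: 5]: In (band is delta). [freq: 27, band: beta, channel: 12, power: 15]: Out (band is beta). [freq: 25, band: beta, channel: 18, power: 14]: Out (band is beta). [freq: 7, band: alpha, channel: 15, power: 11]: Out (band is alpha).

In, Out, Out, Out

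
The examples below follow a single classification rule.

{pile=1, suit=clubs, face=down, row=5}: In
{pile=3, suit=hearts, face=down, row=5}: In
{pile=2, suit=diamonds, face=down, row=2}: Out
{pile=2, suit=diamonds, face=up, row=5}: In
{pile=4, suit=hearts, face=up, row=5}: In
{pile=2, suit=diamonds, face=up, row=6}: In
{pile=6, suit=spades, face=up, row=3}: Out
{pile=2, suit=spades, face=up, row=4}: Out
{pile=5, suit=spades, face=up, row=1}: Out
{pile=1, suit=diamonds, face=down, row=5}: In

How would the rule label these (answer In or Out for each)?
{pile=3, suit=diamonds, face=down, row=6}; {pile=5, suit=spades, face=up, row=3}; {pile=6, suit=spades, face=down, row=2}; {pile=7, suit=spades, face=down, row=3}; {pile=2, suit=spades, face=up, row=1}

'In' ⟺ row ≥ 5.
{pile=3, suit=diamonds, face=down, row=6} — row = 6, hence In. {pile=5, suit=spades, face=up, row=3} — row = 3, hence Out. {pile=6, suit=spades, face=down, row=2} — row = 2, hence Out. {pile=7, suit=spades, face=down, row=3} — row = 3, hence Out. {pile=2, suit=spades, face=up, row=1} — row = 1, hence Out.

In, Out, Out, Out, Out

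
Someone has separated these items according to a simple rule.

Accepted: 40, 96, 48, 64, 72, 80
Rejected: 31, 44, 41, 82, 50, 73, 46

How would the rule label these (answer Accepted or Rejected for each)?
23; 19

Every 'Accepted' example satisfies: multiple of 8. None of the 'Rejected' examples do.

Rejected, Rejected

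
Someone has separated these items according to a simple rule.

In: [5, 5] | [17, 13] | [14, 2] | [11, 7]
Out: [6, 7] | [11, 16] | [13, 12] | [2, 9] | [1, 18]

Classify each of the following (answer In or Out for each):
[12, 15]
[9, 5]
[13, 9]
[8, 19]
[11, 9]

All 'In' examples share one property — sum is even — and every 'Out' example lacks it.
[12, 15] → 12+15 = 27 → Out.
[9, 5] → 9+5 = 14 → In.
[13, 9] → 13+9 = 22 → In.
[8, 19] → 8+19 = 27 → Out.
[11, 9] → 11+9 = 20 → In.

Out, In, In, Out, In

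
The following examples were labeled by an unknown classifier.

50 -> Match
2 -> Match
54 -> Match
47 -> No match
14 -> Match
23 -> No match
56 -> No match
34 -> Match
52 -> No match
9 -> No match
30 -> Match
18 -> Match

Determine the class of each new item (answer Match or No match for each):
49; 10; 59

No match, Match, No match

Rule: ≡ 2 (mod 4). This holds for each 'Match' example and fails for each 'No match' one.
49: 49 mod 4 = 1, does not fit → No match.
10: 10 mod 4 = 2, checks out → Match.
59: 59 mod 4 = 3, does not fit → No match.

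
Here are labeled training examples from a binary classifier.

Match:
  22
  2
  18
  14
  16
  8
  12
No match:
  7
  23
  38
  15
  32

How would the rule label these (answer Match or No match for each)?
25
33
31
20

'Match' ⟺ even AND at most 22.
No match: 25, since 25 is odd, 25 > 22.
No match: 33, since 33 is odd, 33 > 22.
No match: 31, since 31 is odd, 31 > 22.
Match: 20, since 20 is even, 20 ≤ 22.

No match, No match, No match, Match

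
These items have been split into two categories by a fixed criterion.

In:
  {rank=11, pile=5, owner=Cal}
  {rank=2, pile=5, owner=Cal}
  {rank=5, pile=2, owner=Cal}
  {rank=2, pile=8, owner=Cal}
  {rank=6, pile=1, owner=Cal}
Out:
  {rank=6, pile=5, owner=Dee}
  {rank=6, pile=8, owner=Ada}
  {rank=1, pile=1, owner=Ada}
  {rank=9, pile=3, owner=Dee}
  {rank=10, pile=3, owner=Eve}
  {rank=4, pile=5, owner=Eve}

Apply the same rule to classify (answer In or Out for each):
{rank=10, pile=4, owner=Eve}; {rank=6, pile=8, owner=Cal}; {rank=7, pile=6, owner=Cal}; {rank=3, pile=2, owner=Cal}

Out, In, In, In

All 'In' examples share one property — owner is Cal — and every 'Out' example lacks it.
Out: {rank=10, pile=4, owner=Eve}, since owner is Eve.
In: {rank=6, pile=8, owner=Cal}, since owner is Cal.
In: {rank=7, pile=6, owner=Cal}, since owner is Cal.
In: {rank=3, pile=2, owner=Cal}, since owner is Cal.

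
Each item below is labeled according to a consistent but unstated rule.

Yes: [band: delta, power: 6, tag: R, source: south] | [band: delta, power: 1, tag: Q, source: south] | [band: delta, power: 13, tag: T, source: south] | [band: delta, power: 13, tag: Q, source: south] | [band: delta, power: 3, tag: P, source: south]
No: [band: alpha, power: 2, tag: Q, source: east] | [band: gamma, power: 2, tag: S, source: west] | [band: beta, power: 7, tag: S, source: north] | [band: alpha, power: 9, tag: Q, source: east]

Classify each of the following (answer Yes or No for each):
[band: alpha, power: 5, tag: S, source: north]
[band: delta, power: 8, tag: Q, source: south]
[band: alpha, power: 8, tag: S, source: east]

No, Yes, No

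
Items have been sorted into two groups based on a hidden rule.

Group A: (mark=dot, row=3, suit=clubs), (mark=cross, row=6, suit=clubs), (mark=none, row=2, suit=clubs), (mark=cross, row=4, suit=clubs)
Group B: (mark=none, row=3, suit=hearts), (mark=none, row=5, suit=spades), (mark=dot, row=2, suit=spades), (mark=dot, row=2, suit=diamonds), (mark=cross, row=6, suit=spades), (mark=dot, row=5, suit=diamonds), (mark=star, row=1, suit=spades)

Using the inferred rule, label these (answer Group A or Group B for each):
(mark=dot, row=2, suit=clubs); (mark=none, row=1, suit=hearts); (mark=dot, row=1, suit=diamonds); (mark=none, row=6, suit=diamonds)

The pattern is that an item is 'Group A' exactly when: suit is clubs.

Group A, Group B, Group B, Group B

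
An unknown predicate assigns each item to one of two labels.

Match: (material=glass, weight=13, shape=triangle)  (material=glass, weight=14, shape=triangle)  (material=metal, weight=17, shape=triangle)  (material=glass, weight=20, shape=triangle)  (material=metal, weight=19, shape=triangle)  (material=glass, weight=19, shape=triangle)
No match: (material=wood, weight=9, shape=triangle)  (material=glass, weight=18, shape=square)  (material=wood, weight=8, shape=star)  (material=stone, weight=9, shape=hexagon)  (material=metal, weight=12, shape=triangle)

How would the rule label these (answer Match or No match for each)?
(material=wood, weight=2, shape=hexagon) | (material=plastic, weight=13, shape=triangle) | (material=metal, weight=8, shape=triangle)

The pattern is that an item is 'Match' exactly when: shape is triangle AND weight ≥ 13.

No match, Match, No match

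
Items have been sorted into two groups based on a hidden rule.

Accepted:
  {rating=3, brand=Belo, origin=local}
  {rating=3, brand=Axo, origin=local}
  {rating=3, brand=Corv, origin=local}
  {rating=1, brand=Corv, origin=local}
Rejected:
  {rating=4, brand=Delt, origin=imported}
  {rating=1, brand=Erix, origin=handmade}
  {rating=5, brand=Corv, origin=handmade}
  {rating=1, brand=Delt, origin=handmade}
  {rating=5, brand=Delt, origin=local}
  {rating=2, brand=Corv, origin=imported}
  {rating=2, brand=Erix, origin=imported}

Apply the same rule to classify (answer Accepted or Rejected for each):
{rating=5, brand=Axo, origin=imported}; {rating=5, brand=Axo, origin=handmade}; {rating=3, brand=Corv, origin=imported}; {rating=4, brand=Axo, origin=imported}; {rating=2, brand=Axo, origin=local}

Rejected, Rejected, Rejected, Rejected, Accepted

All 'Accepted' examples share one property — origin is local AND rating ≤ 3 — and every 'Rejected' example lacks it.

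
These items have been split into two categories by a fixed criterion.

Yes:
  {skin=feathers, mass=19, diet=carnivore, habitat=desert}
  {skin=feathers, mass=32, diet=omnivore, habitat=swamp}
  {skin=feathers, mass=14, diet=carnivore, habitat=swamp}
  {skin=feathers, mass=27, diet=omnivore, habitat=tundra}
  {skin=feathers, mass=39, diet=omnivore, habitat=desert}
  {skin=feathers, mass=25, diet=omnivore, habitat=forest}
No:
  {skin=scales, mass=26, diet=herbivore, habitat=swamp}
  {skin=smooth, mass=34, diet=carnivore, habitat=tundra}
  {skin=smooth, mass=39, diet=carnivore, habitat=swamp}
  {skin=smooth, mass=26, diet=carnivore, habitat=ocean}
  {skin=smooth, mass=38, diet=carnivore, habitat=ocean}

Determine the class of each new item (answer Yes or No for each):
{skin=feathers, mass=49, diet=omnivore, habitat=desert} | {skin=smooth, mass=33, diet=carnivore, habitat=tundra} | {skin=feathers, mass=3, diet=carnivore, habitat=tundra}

Yes, No, Yes

The simplest hypothesis consistent with all the labels is: skin is feathers.
{skin=feathers, mass=49, diet=omnivore, habitat=desert}: skin is feathers, qualifies → Yes.
{skin=smooth, mass=33, diet=carnivore, habitat=tundra}: skin is smooth, doesn't qualify → No.
{skin=feathers, mass=3, diet=carnivore, habitat=tundra}: skin is feathers, qualifies → Yes.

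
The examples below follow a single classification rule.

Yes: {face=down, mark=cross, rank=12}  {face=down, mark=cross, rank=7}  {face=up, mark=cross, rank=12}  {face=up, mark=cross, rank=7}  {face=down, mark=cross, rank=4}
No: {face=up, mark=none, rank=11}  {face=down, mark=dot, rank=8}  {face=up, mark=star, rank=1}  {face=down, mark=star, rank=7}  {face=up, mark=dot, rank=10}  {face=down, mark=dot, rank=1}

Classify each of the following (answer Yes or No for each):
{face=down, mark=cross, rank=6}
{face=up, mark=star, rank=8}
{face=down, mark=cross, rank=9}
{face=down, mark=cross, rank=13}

Yes, No, Yes, Yes

The classifier is using: mark is cross.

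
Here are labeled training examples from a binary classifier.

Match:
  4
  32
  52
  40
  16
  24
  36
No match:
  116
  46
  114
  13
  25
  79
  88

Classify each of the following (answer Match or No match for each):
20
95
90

Rule: multiple of 4 AND at most 52. This holds for each 'Match' example and fails for each 'No match' one.
Match: 20, since 20 = 4·5, 20 ≤ 52.
No match: 95, since 95 = 4·23 + 3, 95 > 52.
No match: 90, since 90 = 4·22 + 2, 90 > 52.

Match, No match, No match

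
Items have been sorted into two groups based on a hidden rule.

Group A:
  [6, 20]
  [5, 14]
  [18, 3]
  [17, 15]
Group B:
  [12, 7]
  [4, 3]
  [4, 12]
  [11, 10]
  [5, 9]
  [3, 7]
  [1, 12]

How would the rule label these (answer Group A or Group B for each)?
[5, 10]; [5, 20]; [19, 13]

Group B, Group A, Group A

The common property of the 'Group A' items is: max ≥ 14. No 'Group B' item has it.
Group B: [5, 10], since max 10. Group A: [5, 20], since max 20. Group A: [19, 13], since max 19.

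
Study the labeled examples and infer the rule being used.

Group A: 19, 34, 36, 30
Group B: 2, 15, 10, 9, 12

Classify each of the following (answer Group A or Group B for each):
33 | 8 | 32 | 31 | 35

Group A, Group B, Group A, Group A, Group A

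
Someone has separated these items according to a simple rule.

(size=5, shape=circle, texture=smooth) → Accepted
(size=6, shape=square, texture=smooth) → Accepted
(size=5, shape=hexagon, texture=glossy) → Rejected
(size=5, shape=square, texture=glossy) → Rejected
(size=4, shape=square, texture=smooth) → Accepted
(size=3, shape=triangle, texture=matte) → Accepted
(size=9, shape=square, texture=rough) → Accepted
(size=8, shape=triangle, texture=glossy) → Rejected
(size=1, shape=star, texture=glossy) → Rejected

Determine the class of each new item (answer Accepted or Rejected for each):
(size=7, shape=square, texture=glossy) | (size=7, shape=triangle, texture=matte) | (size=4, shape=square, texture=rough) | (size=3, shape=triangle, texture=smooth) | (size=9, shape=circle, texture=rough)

Rejected, Accepted, Accepted, Accepted, Accepted

The pattern is that an item is 'Accepted' exactly when: texture is not glossy.
(size=7, shape=square, texture=glossy): Rejected (texture is glossy).
(size=7, shape=triangle, texture=matte): Accepted (texture is matte).
(size=4, shape=square, texture=rough): Accepted (texture is rough).
(size=3, shape=triangle, texture=smooth): Accepted (texture is smooth).
(size=9, shape=circle, texture=rough): Accepted (texture is rough).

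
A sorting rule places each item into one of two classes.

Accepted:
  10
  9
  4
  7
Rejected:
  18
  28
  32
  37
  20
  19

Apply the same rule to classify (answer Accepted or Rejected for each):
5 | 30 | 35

The distinguishing property — at most 10 — holds for all the 'Accepted' cases and none of the 'Rejected' cases.

Accepted, Rejected, Rejected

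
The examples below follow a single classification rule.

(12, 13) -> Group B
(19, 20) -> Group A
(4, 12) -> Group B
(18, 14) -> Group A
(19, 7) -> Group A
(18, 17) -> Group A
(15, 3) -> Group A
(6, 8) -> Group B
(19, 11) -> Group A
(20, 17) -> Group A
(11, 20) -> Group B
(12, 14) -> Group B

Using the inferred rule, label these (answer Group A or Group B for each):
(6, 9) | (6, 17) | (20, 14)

Group B, Group B, Group A

The distinguishing property — first ≥ 13 — holds for all the 'Group A' cases and none of the 'Group B' cases.
(6, 9) — first 6, hence Group B. (6, 17) — first 6, hence Group B. (20, 14) — first 20, hence Group A.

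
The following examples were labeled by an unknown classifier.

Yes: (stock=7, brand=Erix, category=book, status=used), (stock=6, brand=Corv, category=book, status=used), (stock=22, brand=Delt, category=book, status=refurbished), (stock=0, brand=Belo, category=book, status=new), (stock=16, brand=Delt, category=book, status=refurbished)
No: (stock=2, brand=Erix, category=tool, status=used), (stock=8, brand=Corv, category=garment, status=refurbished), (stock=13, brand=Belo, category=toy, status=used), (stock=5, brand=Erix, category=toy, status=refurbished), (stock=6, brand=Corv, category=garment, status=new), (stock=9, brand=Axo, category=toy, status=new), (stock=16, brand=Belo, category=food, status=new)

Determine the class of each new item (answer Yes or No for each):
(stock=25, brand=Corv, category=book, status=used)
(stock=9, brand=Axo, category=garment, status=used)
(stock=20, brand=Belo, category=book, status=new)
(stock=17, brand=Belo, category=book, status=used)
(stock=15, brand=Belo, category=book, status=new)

Yes, No, Yes, Yes, Yes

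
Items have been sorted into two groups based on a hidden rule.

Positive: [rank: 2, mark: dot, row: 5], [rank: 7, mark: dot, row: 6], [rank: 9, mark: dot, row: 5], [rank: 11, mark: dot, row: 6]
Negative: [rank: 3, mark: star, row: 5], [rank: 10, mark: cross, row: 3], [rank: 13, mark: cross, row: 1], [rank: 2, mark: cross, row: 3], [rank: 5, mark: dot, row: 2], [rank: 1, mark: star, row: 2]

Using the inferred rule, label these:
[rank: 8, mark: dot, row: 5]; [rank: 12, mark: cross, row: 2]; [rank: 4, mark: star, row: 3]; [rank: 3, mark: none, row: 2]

Positive, Negative, Negative, Negative

The classifier is using: mark is dot AND row ≥ 3.
[rank: 8, mark: dot, row: 5] → mark is dot, row = 5 → Positive. [rank: 12, mark: cross, row: 2] → mark is cross, row = 2 → Negative. [rank: 4, mark: star, row: 3] → mark is star, row = 3 → Negative. [rank: 3, mark: none, row: 2] → mark is none, row = 2 → Negative.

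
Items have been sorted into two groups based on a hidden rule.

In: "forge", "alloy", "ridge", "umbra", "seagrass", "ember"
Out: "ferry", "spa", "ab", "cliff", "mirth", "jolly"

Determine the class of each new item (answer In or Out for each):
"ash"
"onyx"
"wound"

The distinguishing property — has ≥ 2 vowels — holds for all the 'In' cases and none of the 'Out' cases.
"ash" → 1 vowel → Out.
"onyx" → 1 vowel → Out.
"wound" → 2 vowels → In.

Out, Out, In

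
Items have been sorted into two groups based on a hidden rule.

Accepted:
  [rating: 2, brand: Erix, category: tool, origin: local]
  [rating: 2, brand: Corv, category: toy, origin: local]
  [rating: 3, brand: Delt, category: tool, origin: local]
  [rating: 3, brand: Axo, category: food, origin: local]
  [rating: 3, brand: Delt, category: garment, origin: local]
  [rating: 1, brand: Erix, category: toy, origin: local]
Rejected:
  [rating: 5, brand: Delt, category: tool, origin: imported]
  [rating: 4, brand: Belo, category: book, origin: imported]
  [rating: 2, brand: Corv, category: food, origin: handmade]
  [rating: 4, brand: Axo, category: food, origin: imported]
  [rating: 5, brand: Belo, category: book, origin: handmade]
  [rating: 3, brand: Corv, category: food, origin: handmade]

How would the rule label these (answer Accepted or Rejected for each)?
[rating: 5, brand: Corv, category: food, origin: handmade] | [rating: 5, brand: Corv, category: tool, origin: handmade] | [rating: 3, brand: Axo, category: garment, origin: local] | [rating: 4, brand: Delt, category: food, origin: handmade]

Checking candidate rules against both groups, what survives is: origin is local.
[rating: 5, brand: Corv, category: food, origin: handmade] → origin is handmade → Rejected.
[rating: 5, brand: Corv, category: tool, origin: handmade] → origin is handmade → Rejected.
[rating: 3, brand: Axo, category: garment, origin: local] → origin is local → Accepted.
[rating: 4, brand: Delt, category: food, origin: handmade] → origin is handmade → Rejected.

Rejected, Rejected, Accepted, Rejected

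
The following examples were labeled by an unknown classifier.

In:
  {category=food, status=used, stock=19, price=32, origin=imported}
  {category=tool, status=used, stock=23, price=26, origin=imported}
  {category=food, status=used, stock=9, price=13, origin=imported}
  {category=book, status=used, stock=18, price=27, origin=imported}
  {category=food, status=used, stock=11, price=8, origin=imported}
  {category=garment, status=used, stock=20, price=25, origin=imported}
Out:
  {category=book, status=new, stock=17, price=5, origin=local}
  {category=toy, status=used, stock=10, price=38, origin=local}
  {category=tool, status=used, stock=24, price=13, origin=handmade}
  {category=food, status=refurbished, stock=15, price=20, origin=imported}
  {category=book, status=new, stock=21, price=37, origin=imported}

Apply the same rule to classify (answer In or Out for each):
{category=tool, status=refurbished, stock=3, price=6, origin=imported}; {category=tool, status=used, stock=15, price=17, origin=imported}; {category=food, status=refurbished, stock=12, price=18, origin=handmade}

The distinguishing property — origin is imported AND status is used — holds for all the 'In' cases and none of the 'Out' cases.
{category=tool, status=refurbished, stock=3, price=6, origin=imported} — origin is imported, status is refurbished, hence Out.
{category=tool, status=used, stock=15, price=17, origin=imported} — origin is imported, status is used, hence In.
{category=food, status=refurbished, stock=12, price=18, origin=handmade} — origin is handmade, status is refurbished, hence Out.

Out, In, Out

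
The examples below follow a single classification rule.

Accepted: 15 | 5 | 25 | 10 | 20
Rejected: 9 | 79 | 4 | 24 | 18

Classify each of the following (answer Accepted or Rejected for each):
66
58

Comparing the two groups points to one rule — multiple of 5.

Rejected, Rejected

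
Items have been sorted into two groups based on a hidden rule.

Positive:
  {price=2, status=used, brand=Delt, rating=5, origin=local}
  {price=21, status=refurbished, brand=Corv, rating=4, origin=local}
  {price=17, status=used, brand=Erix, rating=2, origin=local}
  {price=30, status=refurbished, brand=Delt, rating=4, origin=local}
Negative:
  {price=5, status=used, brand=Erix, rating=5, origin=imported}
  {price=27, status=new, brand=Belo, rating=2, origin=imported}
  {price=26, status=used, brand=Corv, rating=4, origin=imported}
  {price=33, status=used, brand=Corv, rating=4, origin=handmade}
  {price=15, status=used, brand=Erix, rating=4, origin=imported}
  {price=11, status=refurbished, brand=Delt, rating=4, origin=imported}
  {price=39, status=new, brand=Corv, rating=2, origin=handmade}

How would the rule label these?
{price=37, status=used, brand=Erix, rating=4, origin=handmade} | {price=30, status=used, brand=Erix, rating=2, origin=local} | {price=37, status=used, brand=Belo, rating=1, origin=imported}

Negative, Positive, Negative

The distinguishing property — origin is local — holds for all the 'Positive' cases and none of the 'Negative' cases.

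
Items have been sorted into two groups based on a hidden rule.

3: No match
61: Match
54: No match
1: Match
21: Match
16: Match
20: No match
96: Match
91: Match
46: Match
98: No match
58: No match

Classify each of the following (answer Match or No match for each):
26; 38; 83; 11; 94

Looking at the examples, the only property every 'Match' case has and every 'No match' case lacks is: ≡ 1 (mod 5).
26 → 26 mod 5 = 1 → Match. 38 → 38 mod 5 = 3 → No match. 83 → 83 mod 5 = 3 → No match. 11 → 11 mod 5 = 1 → Match. 94 → 94 mod 5 = 4 → No match.

Match, No match, No match, Match, No match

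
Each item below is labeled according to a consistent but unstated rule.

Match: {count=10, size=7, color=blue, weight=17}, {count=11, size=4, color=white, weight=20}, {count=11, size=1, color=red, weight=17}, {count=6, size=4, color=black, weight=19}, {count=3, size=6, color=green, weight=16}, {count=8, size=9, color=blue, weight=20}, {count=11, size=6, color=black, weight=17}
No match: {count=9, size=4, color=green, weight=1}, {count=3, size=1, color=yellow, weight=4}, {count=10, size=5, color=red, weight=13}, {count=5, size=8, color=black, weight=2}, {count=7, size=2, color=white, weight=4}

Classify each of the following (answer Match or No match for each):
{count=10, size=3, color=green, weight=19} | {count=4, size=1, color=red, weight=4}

Match, No match

'Match' ⟺ weight ≥ 16.
{count=10, size=3, color=green, weight=19}: weight = 19 — matches, so Match.
{count=4, size=1, color=red, weight=4}: weight = 4 — fails the rule, so No match.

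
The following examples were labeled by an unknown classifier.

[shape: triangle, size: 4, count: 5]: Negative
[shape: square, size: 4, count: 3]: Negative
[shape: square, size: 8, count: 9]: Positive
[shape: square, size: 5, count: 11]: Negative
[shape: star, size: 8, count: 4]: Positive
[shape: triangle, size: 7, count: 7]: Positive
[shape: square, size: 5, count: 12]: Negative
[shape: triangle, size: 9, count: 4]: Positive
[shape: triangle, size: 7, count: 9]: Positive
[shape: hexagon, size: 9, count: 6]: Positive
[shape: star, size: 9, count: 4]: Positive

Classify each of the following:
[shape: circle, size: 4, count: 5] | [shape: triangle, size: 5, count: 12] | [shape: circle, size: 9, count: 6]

'Positive' ⟺ size ≥ 7.
[shape: circle, size: 4, count: 5]: size = 4 — fails the rule, so Negative. [shape: triangle, size: 5, count: 12]: size = 5 — fails the rule, so Negative. [shape: circle, size: 9, count: 6]: size = 9 — checks out, so Positive.

Negative, Negative, Positive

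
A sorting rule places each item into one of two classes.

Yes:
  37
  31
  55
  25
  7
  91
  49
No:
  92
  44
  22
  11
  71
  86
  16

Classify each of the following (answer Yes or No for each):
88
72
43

The pattern is that an item is 'Yes' exactly when: ≡ 1 (mod 6).
88: 88 mod 6 = 4 — lacks this property, so No. 72: 72 mod 6 = 0 — lacks this property, so No. 43: 43 mod 6 = 1 — checks out, so Yes.

No, No, Yes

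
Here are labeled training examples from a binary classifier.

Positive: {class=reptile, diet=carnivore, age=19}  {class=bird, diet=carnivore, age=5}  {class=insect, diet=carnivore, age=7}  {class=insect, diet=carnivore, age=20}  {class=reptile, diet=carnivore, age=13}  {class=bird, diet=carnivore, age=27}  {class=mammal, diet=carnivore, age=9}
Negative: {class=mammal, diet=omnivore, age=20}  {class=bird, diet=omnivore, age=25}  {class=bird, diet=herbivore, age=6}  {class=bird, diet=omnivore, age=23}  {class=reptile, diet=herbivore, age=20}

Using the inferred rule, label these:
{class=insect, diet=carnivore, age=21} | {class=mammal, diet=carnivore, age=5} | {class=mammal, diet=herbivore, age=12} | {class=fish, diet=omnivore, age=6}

Positive, Positive, Negative, Negative

All 'Positive' examples share one property — diet is carnivore — and every 'Negative' example lacks it.
{class=insect, diet=carnivore, age=21}: diet is carnivore, satisfies this → Positive.
{class=mammal, diet=carnivore, age=5}: diet is carnivore, satisfies this → Positive.
{class=mammal, diet=herbivore, age=12}: diet is herbivore, does not fit → Negative.
{class=fish, diet=omnivore, age=6}: diet is omnivore, does not fit → Negative.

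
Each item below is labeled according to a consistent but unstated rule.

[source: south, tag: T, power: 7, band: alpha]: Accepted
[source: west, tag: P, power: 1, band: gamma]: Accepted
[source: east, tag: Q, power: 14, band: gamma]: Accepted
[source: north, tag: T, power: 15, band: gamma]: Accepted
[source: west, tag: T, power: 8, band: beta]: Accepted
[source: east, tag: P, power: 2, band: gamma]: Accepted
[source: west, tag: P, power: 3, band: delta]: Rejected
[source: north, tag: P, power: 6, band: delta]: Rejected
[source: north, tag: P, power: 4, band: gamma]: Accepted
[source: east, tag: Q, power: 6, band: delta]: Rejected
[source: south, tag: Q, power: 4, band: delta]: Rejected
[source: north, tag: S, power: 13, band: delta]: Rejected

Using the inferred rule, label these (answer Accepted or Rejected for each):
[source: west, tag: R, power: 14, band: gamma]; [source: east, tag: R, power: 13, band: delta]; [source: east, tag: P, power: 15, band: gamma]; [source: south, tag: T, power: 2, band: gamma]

Accepted, Rejected, Accepted, Accepted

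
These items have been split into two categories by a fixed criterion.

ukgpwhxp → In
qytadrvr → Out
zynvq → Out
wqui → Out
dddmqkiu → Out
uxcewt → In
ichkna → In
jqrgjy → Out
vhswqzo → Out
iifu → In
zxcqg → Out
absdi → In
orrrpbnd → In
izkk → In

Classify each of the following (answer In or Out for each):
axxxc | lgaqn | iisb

In, Out, In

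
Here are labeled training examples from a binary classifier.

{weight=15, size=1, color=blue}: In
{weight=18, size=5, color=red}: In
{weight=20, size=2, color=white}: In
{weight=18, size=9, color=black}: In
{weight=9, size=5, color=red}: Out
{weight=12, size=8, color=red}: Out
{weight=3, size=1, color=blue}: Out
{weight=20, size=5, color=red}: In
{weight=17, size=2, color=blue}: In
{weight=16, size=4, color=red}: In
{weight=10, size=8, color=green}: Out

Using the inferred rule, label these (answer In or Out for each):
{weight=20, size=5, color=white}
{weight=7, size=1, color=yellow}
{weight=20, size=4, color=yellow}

In, Out, In

The pattern is that an item is 'In' exactly when: weight ≥ 15.
{weight=20, size=5, color=white}: weight = 20, satisfies this → In. {weight=7, size=1, color=yellow}: weight = 7, does not pass → Out. {weight=20, size=4, color=yellow}: weight = 20, satisfies this → In.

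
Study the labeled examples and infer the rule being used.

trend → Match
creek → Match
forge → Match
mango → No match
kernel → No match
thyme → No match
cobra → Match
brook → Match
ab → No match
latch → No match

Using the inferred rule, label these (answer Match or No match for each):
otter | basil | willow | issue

Match, No match, No match, No match

The simplest hypothesis consistent with all the labels is: odd length AND contains 'r'.
otter — length 5, has 'r', hence Match. basil — length 5, no 'r', hence No match. willow — length 6, no 'r', hence No match. issue — length 5, no 'r', hence No match.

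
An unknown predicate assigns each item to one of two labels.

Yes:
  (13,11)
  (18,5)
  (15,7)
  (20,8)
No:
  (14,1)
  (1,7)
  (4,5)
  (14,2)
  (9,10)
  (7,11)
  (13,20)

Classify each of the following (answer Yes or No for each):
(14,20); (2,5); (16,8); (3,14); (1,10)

'Yes' ⟺ first > second AND sum ≥ 18.
(14,20): 14 < 20, 14+20 = 34 — fails this test, so No. (2,5): 2 < 5, 2+5 = 7 — fails this test, so No. (16,8): 16 > 8, 16+8 = 24 — matches, so Yes. (3,14): 3 < 14, 3+14 = 17 — fails this test, so No. (1,10): 1 < 10, 1+10 = 11 — fails this test, so No.

No, No, Yes, No, No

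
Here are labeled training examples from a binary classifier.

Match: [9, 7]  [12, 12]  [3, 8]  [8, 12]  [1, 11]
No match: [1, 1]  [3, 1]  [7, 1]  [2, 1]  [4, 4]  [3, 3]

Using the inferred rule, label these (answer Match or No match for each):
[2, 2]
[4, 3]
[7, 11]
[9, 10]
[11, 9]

No match, No match, Match, Match, Match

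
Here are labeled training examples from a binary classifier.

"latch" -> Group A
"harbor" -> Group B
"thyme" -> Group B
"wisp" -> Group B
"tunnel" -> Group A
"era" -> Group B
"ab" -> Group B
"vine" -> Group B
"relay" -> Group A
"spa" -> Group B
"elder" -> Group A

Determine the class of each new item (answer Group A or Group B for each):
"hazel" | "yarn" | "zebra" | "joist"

Group A, Group B, Group B, Group B

The classifier is using: contains 'l'.
"hazel": Group A (has 'l'). "yarn": Group B (no 'l'). "zebra": Group B (no 'l'). "joist": Group B (no 'l').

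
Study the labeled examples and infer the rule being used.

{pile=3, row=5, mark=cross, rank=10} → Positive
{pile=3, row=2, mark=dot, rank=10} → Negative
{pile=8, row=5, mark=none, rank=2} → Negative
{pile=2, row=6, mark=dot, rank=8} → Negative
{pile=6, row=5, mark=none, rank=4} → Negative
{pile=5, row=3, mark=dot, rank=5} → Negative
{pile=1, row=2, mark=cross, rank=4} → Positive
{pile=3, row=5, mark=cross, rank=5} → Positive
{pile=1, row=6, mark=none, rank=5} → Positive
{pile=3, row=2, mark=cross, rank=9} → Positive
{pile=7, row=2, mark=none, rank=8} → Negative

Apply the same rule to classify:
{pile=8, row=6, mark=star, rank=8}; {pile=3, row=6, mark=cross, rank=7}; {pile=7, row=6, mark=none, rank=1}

Negative, Positive, Negative

The common property of the 'Positive' items is: mark is cross OR pile = 1. No 'Negative' item has it.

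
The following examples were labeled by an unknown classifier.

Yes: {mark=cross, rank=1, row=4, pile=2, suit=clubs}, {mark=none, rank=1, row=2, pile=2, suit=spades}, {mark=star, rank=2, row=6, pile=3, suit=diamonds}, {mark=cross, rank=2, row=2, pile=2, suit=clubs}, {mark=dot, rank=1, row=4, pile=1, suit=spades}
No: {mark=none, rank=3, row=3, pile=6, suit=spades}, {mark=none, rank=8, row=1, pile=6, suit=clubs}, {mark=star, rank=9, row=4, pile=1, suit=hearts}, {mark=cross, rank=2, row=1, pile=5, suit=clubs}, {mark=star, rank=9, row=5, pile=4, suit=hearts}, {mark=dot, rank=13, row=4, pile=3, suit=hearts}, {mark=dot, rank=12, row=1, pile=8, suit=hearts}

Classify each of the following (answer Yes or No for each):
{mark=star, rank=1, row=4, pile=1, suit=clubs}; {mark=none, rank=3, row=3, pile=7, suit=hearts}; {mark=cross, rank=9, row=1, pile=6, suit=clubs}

Yes, No, No

One predicate separates the groups cleanly: row ≥ 2 AND rank ≤ 2.
{mark=star, rank=1, row=4, pile=1, suit=clubs} — row = 4, rank = 1, hence Yes.
{mark=none, rank=3, row=3, pile=7, suit=hearts} — row = 3, rank = 3, hence No.
{mark=cross, rank=9, row=1, pile=6, suit=clubs} — row = 1, rank = 9, hence No.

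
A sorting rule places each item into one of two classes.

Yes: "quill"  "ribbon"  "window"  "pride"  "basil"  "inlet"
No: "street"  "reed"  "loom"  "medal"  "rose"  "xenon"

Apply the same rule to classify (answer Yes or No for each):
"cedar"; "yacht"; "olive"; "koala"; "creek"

No, No, Yes, No, No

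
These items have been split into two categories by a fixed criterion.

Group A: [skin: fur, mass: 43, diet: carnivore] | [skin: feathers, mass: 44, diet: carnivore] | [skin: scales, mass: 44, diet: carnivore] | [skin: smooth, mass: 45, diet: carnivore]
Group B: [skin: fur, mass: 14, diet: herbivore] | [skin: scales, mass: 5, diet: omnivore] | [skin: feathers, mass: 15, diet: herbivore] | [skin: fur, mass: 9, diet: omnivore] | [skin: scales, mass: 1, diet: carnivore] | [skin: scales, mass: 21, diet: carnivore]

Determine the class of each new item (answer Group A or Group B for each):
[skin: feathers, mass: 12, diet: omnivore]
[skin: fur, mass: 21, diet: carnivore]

Group B, Group B

'Group A' ⟺ mass ≥ 43.
[skin: feathers, mass: 12, diet: omnivore]: mass = 12 — does not satisfy this, so Group B.
[skin: fur, mass: 21, diet: carnivore]: mass = 21 — does not satisfy this, so Group B.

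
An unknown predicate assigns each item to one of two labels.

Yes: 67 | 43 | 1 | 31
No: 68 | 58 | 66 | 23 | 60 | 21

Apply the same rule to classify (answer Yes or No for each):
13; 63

Looking at the examples, the only property every 'Yes' case has and every 'No' case lacks is: ≡ 1 (mod 6).
13 → 13 mod 6 = 1 → Yes. 63 → 63 mod 6 = 3 → No.

Yes, No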